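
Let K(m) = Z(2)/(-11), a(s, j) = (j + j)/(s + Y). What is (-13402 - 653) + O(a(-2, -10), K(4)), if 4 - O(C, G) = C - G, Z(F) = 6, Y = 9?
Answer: -1081749/77 ≈ -14049.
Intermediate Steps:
a(s, j) = 2*j/(9 + s) (a(s, j) = (j + j)/(s + 9) = (2*j)/(9 + s) = 2*j/(9 + s))
K(m) = -6/11 (K(m) = 6/(-11) = 6*(-1/11) = -6/11)
O(C, G) = 4 + G - C (O(C, G) = 4 - (C - G) = 4 + (G - C) = 4 + G - C)
(-13402 - 653) + O(a(-2, -10), K(4)) = (-13402 - 653) + (4 - 6/11 - 2*(-10)/(9 - 2)) = -14055 + (4 - 6/11 - 2*(-10)/7) = -14055 + (4 - 6/11 - 1*(-20/7)) = -14055 + (4 - 6/11 + 20/7) = -14055 + 486/77 = -1081749/77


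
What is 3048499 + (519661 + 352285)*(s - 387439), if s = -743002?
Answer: -985680459687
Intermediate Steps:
3048499 + (519661 + 352285)*(s - 387439) = 3048499 + (519661 + 352285)*(-743002 - 387439) = 3048499 + 871946*(-1130441) = 3048499 - 985683508186 = -985680459687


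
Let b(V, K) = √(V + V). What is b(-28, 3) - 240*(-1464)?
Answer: 351360 + 2*I*√14 ≈ 3.5136e+5 + 7.4833*I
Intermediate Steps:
b(V, K) = √2*√V (b(V, K) = √(2*V) = √2*√V)
b(-28, 3) - 240*(-1464) = √2*√(-28) - 240*(-1464) = √2*(2*I*√7) + 351360 = 2*I*√14 + 351360 = 351360 + 2*I*√14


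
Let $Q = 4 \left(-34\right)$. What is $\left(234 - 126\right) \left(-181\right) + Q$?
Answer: $-19684$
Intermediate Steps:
$Q = -136$
$\left(234 - 126\right) \left(-181\right) + Q = \left(234 - 126\right) \left(-181\right) - 136 = 108 \left(-181\right) - 136 = -19548 - 136 = -19684$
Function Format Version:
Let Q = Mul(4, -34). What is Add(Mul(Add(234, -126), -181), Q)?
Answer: -19684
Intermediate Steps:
Q = -136
Add(Mul(Add(234, -126), -181), Q) = Add(Mul(Add(234, -126), -181), -136) = Add(Mul(108, -181), -136) = Add(-19548, -136) = -19684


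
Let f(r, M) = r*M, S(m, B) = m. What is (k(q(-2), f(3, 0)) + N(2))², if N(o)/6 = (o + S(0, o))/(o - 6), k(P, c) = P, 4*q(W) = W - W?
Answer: 9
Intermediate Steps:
q(W) = 0 (q(W) = (W - W)/4 = (¼)*0 = 0)
f(r, M) = M*r
N(o) = 6*o/(-6 + o) (N(o) = 6*((o + 0)/(o - 6)) = 6*(o/(-6 + o)) = 6*o/(-6 + o))
(k(q(-2), f(3, 0)) + N(2))² = (0 + 6*2/(-6 + 2))² = (0 + 6*2/(-4))² = (0 + 6*2*(-¼))² = (0 - 3)² = (-3)² = 9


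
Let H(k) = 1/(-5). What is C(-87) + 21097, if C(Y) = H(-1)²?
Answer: 527426/25 ≈ 21097.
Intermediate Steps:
H(k) = -⅕ (H(k) = 1*(-⅕) = -⅕)
C(Y) = 1/25 (C(Y) = (-⅕)² = 1/25)
C(-87) + 21097 = 1/25 + 21097 = 527426/25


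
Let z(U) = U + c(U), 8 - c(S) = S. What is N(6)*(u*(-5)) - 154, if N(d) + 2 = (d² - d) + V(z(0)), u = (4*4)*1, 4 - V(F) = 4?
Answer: -2394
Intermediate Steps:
c(S) = 8 - S
z(U) = 8 (z(U) = U + (8 - U) = 8)
V(F) = 0 (V(F) = 4 - 1*4 = 4 - 4 = 0)
u = 16 (u = 16*1 = 16)
N(d) = -2 + d² - d (N(d) = -2 + ((d² - d) + 0) = -2 + (d² - d) = -2 + d² - d)
N(6)*(u*(-5)) - 154 = (-2 + 6² - 1*6)*(16*(-5)) - 154 = (-2 + 36 - 6)*(-80) - 154 = 28*(-80) - 154 = -2240 - 154 = -2394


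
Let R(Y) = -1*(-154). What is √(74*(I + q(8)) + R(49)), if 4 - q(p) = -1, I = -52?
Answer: 2*I*√831 ≈ 57.654*I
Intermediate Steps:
q(p) = 5 (q(p) = 4 - 1*(-1) = 4 + 1 = 5)
R(Y) = 154
√(74*(I + q(8)) + R(49)) = √(74*(-52 + 5) + 154) = √(74*(-47) + 154) = √(-3478 + 154) = √(-3324) = 2*I*√831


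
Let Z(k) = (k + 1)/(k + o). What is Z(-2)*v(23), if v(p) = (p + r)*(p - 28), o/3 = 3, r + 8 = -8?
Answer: 5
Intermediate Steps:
r = -16 (r = -8 - 8 = -16)
o = 9 (o = 3*3 = 9)
v(p) = (-28 + p)*(-16 + p) (v(p) = (p - 16)*(p - 28) = (-16 + p)*(-28 + p) = (-28 + p)*(-16 + p))
Z(k) = (1 + k)/(9 + k) (Z(k) = (k + 1)/(k + 9) = (1 + k)/(9 + k))
Z(-2)*v(23) = ((1 - 2)/(9 - 2))*(448 + 23**2 - 44*23) = (-1/7)*(448 + 529 - 1012) = ((1/7)*(-1))*(-35) = -1/7*(-35) = 5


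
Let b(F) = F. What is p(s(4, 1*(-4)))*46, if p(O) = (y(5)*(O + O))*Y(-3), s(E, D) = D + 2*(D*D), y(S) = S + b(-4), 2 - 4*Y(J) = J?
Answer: 3220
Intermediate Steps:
Y(J) = 1/2 - J/4
y(S) = -4 + S (y(S) = S - 4 = -4 + S)
s(E, D) = D + 2*D**2
p(O) = 5*O/2 (p(O) = ((-4 + 5)*(O + O))*(1/2 - 1/4*(-3)) = (1*(2*O))*(1/2 + 3/4) = (2*O)*(5/4) = 5*O/2)
p(s(4, 1*(-4)))*46 = (5*((1*(-4))*(1 + 2*(1*(-4))))/2)*46 = (5*(-4*(1 + 2*(-4)))/2)*46 = (5*(-4*(1 - 8))/2)*46 = (5*(-4*(-7))/2)*46 = ((5/2)*28)*46 = 70*46 = 3220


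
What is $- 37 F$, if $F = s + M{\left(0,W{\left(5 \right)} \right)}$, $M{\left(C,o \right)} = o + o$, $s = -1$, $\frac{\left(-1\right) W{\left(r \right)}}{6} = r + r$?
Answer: $4477$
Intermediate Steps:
$W{\left(r \right)} = - 12 r$ ($W{\left(r \right)} = - 6 \left(r + r\right) = - 6 \cdot 2 r = - 12 r$)
$M{\left(C,o \right)} = 2 o$
$F = -121$ ($F = -1 + 2 \left(\left(-12\right) 5\right) = -1 + 2 \left(-60\right) = -1 - 120 = -121$)
$- 37 F = \left(-37\right) \left(-121\right) = 4477$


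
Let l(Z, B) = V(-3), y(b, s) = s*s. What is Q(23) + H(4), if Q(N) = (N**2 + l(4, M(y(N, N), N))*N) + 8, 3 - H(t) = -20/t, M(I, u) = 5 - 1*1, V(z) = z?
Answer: 476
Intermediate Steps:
y(b, s) = s**2
M(I, u) = 4 (M(I, u) = 5 - 1 = 4)
H(t) = 3 + 20/t (H(t) = 3 - (-20)/t = 3 + 20/t)
l(Z, B) = -3
Q(N) = 8 + N**2 - 3*N (Q(N) = (N**2 - 3*N) + 8 = 8 + N**2 - 3*N)
Q(23) + H(4) = (8 + 23**2 - 3*23) + (3 + 20/4) = (8 + 529 - 69) + (3 + 20*(1/4)) = 468 + (3 + 5) = 468 + 8 = 476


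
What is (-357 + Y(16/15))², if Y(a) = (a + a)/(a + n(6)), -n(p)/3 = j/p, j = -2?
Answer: 121771225/961 ≈ 1.2671e+5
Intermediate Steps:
n(p) = 6/p (n(p) = -(-6)/p = 6/p)
Y(a) = 2*a/(1 + a) (Y(a) = (a + a)/(a + 6/6) = (2*a)/(a + 6*(⅙)) = (2*a)/(a + 1) = (2*a)/(1 + a) = 2*a/(1 + a))
(-357 + Y(16/15))² = (-357 + 2*(16/15)/(1 + 16/15))² = (-357 + 2*(16/15)/(31/15))² = (-357 + 2*(16/15)*(15/31))² = (-357 + 32/31)² = (-11035/31)² = 121771225/961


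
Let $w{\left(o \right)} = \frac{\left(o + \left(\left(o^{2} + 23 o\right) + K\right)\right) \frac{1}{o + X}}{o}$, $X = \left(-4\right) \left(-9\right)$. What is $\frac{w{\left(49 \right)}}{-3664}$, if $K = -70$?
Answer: $- \frac{501}{2180080} \approx -0.00022981$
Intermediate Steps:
$X = 36$
$w{\left(o \right)} = \frac{-70 + o^{2} + 24 o}{o \left(36 + o\right)}$ ($w{\left(o \right)} = \frac{\left(o - \left(70 - o^{2} - 23 o\right)\right) \frac{1}{o + 36}}{o} = \frac{\left(o + \left(-70 + o^{2} + 23 o\right)\right) \frac{1}{36 + o}}{o} = \frac{\left(-70 + o^{2} + 24 o\right) \frac{1}{36 + o}}{o} = \frac{\frac{1}{36 + o} \left(-70 + o^{2} + 24 o\right)}{o} = \frac{-70 + o^{2} + 24 o}{o \left(36 + o\right)}$)
$\frac{w{\left(49 \right)}}{-3664} = \frac{\frac{1}{49} \frac{1}{36 + 49} \left(-70 + 49^{2} + 24 \cdot 49\right)}{-3664} = \frac{-70 + 2401 + 1176}{49 \cdot 85} \left(- \frac{1}{3664}\right) = \frac{1}{49} \cdot \frac{1}{85} \cdot 3507 \left(- \frac{1}{3664}\right) = \frac{501}{595} \left(- \frac{1}{3664}\right) = - \frac{501}{2180080}$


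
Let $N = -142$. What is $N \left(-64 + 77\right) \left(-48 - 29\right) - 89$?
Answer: $142053$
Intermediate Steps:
$N \left(-64 + 77\right) \left(-48 - 29\right) - 89 = - 142 \left(-64 + 77\right) \left(-48 - 29\right) - 89 = - 142 \cdot 13 \left(-77\right) - 89 = \left(-142\right) \left(-1001\right) - 89 = 142142 - 89 = 142053$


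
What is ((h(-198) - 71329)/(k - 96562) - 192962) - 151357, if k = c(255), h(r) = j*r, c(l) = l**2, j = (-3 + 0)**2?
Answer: -10858715192/31537 ≈ -3.4432e+5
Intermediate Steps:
j = 9 (j = (-3)**2 = 9)
h(r) = 9*r
k = 65025 (k = 255**2 = 65025)
((h(-198) - 71329)/(k - 96562) - 192962) - 151357 = ((9*(-198) - 71329)/(65025 - 96562) - 192962) - 151357 = ((-1782 - 71329)/(-31537) - 192962) - 151357 = (-73111*(-1/31537) - 192962) - 151357 = (73111/31537 - 192962) - 151357 = -6085369483/31537 - 151357 = -10858715192/31537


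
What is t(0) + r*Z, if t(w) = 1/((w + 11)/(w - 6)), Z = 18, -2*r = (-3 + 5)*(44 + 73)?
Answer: -23172/11 ≈ -2106.5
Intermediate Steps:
r = -117 (r = -(-3 + 5)*(44 + 73)/2 = -117 ≈ -117.00)
t(w) = (-6 + w)/(11 + w) (t(w) = 1/((11 + w)/(-6 + w)) = (-6 + w)/(11 + w))
t(0) + r*Z = (-6 + 0)/(11 + 0) - 117*18 = -6/11 - 2106 = -23172/11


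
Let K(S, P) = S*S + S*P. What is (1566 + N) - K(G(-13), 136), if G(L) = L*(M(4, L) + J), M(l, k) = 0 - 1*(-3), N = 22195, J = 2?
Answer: 28376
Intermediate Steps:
M(l, k) = 3 (M(l, k) = 0 + 3 = 3)
G(L) = 5*L (G(L) = L*(3 + 2) = L*5 = 5*L)
K(S, P) = S**2 + P*S
(1566 + N) - K(G(-13), 136) = (1566 + 22195) - 5*(-13)*(136 + 5*(-13)) = 23761 - (-65)*(136 - 65) = 23761 - (-65)*71 = 23761 - 1*(-4615) = 23761 + 4615 = 28376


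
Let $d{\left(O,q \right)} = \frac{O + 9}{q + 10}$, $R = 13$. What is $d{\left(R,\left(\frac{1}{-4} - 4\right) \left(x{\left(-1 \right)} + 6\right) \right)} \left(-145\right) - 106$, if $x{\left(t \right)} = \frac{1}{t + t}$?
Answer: $\frac{14178}{107} \approx 132.5$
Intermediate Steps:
$x{\left(t \right)} = \frac{1}{2 t}$
$d{\left(O,q \right)} = \frac{9 + O}{10 + q}$
$d{\left(R,\left(\frac{1}{-4} - 4\right) \left(x{\left(-1 \right)} + 6\right) \right)} \left(-145\right) - 106 = \frac{9 + 13}{10 + \left(\frac{1}{-4} - 4\right) \left(\frac{1}{2 \left(-1\right)} + 6\right)} \left(-145\right) - 106 = \frac{1}{10 + \left(- \frac{1}{4} - 4\right) \left(\frac{1}{2} \left(-1\right) + 6\right)} 22 \left(-145\right) - 106 = \frac{1}{10 - \frac{17 \left(- \frac{1}{2} + 6\right)}{4}} \cdot 22 \left(-145\right) - 106 = \frac{1}{10 - \frac{187}{8}} \cdot 22 \left(-145\right) - 106 = \frac{1}{- \frac{107}{8}} \cdot 22 \left(-145\right) - 106 = \left(- \frac{8}{107}\right) 22 \left(-145\right) - 106 = \left(- \frac{176}{107}\right) \left(-145\right) - 106 = \frac{25520}{107} - 106 = \frac{14178}{107}$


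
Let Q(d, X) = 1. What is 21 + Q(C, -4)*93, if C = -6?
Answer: 114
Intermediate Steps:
21 + Q(C, -4)*93 = 21 + 1*93 = 21 + 93 = 114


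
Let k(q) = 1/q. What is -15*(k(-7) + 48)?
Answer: -5025/7 ≈ -717.86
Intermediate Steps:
-15*(k(-7) + 48) = -15*(1/(-7) + 48) = -15*(-⅐ + 48) = -15*335/7 = -5025/7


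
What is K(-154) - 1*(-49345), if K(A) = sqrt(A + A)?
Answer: 49345 + 2*I*sqrt(77) ≈ 49345.0 + 17.55*I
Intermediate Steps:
K(A) = sqrt(2)*sqrt(A) (K(A) = sqrt(2*A) = sqrt(2)*sqrt(A))
K(-154) - 1*(-49345) = sqrt(2)*sqrt(-154) - 1*(-49345) = sqrt(2)*(I*sqrt(154)) + 49345 = 2*I*sqrt(77) + 49345 = 49345 + 2*I*sqrt(77)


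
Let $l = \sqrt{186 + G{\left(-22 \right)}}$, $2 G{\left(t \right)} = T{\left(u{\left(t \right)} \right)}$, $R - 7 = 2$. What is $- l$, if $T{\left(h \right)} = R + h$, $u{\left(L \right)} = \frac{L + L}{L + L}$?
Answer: $- \sqrt{191} \approx -13.82$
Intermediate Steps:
$R = 9$ ($R = 7 + 2 = 9$)
$u{\left(L \right)} = 1$ ($u{\left(L \right)} = \frac{2 L}{2 L} = 2 L \frac{1}{2 L} = 1$)
$T{\left(h \right)} = 9 + h$
$G{\left(t \right)} = 5$ ($G{\left(t \right)} = \frac{9 + 1}{2} = \frac{1}{2} \cdot 10 = 5$)
$l = \sqrt{191}$ ($l = \sqrt{186 + 5} = \sqrt{191} \approx 13.82$)
$- l = - \sqrt{191}$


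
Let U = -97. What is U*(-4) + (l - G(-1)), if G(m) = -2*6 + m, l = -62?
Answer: 339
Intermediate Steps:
G(m) = -12 + m
U*(-4) + (l - G(-1)) = -97*(-4) + (-62 - (-12 - 1)) = 388 + (-62 - 1*(-13)) = 388 + (-62 + 13) = 388 - 49 = 339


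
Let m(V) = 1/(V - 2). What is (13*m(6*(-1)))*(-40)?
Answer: 65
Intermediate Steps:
m(V) = 1/(-2 + V)
(13*m(6*(-1)))*(-40) = (13/(-2 + 6*(-1)))*(-40) = (13/(-2 - 6))*(-40) = (13/(-8))*(-40) = (13*(-1/8))*(-40) = -13/8*(-40) = 65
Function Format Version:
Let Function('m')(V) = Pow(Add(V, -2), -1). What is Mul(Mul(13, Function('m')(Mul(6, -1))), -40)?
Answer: 65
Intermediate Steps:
Function('m')(V) = Pow(Add(-2, V), -1)
Mul(Mul(13, Function('m')(Mul(6, -1))), -40) = Mul(Mul(13, Pow(Add(-2, Mul(6, -1)), -1)), -40) = Mul(Mul(13, Pow(Add(-2, -6), -1)), -40) = Mul(Mul(13, Pow(-8, -1)), -40) = Mul(Mul(13, Rational(-1, 8)), -40) = Mul(Rational(-13, 8), -40) = 65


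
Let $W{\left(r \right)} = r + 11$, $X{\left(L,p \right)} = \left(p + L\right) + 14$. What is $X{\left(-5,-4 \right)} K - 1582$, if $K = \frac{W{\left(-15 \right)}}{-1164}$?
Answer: $- \frac{460357}{291} \approx -1582.0$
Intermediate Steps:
$X{\left(L,p \right)} = 14 + L + p$ ($X{\left(L,p \right)} = \left(L + p\right) + 14 = 14 + L + p$)
$W{\left(r \right)} = 11 + r$
$K = \frac{1}{291}$ ($K = \frac{11 - 15}{-1164} = \left(-4\right) \left(- \frac{1}{1164}\right) = \frac{1}{291} \approx 0.0034364$)
$X{\left(-5,-4 \right)} K - 1582 = \left(14 - 5 - 4\right) \frac{1}{291} - 1582 = 5 \cdot \frac{1}{291} - 1582 = \frac{5}{291} - 1582 = - \frac{460357}{291}$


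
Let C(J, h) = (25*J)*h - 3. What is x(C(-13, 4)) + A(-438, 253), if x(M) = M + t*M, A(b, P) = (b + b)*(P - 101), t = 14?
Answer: -152697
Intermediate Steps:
C(J, h) = -3 + 25*J*h (C(J, h) = 25*J*h - 3 = -3 + 25*J*h)
A(b, P) = 2*b*(-101 + P) (A(b, P) = (2*b)*(-101 + P) = 2*b*(-101 + P))
x(M) = 15*M (x(M) = M + 14*M = 15*M)
x(C(-13, 4)) + A(-438, 253) = 15*(-3 + 25*(-13)*4) + 2*(-438)*(-101 + 253) = 15*(-3 - 1300) + 2*(-438)*152 = 15*(-1303) - 133152 = -19545 - 133152 = -152697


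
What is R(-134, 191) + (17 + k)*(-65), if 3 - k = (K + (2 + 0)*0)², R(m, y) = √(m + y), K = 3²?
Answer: 3965 + √57 ≈ 3972.6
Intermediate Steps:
K = 9
k = -78 (k = 3 - (9 + (2 + 0)*0)² = 3 - (9 + 2*0)² = 3 - (9 + 0)² = 3 - 1*9² = 3 - 1*81 = 3 - 81 = -78)
R(-134, 191) + (17 + k)*(-65) = √(-134 + 191) + (17 - 78)*(-65) = √57 - 61*(-65) = √57 + 3965 = 3965 + √57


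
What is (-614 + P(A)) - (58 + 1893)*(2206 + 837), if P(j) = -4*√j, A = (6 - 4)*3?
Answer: -5937507 - 4*√6 ≈ -5.9375e+6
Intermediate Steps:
A = 6 (A = 2*3 = 6)
(-614 + P(A)) - (58 + 1893)*(2206 + 837) = (-614 - 4*√6) - (58 + 1893)*(2206 + 837) = (-614 - 4*√6) - 1951*3043 = (-614 - 4*√6) - 1*5936893 = (-614 - 4*√6) - 5936893 = -5937507 - 4*√6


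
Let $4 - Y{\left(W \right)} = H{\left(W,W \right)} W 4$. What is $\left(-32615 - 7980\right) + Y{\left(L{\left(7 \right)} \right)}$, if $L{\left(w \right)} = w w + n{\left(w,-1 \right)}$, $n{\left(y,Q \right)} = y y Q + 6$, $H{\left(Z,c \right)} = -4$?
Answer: $-40495$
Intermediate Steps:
$n{\left(y,Q \right)} = 6 + Q y^{2}$ ($n{\left(y,Q \right)} = y^{2} Q + 6 = Q y^{2} + 6 = 6 + Q y^{2}$)
$L{\left(w \right)} = 6$ ($L{\left(w \right)} = w w - \left(-6 + w^{2}\right) = w^{2} - \left(-6 + w^{2}\right) = 6$)
$Y{\left(W \right)} = 4 + 16 W$ ($Y{\left(W \right)} = 4 - - 4 W 4 = 4 - - 16 W = 4 + 16 W$)
$\left(-32615 - 7980\right) + Y{\left(L{\left(7 \right)} \right)} = \left(-32615 - 7980\right) + \left(4 + 16 \cdot 6\right) = -40595 + \left(4 + 96\right) = -40595 + 100 = -40495$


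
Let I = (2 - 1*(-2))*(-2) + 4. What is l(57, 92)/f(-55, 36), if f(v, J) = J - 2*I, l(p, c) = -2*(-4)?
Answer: 2/11 ≈ 0.18182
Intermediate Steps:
I = -4 (I = (2 + 2)*(-2) + 4 = 4*(-2) + 4 = -8 + 4 = -4)
l(p, c) = 8
f(v, J) = 8 + J (f(v, J) = J - 2*(-4) = J + 8 = 8 + J)
l(57, 92)/f(-55, 36) = 8/(8 + 36) = 8/44 = 8*(1/44) = 2/11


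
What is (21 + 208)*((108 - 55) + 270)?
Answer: 73967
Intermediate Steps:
(21 + 208)*((108 - 55) + 270) = 229*(53 + 270) = 229*323 = 73967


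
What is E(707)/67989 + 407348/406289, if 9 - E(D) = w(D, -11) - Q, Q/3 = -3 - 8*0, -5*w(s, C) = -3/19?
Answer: 877013727491/874734122665 ≈ 1.0026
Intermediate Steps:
w(s, C) = 3/95 (w(s, C) = -(-3)/(5*19) = -1/5*(-3/19) = 3/95)
Q = -9 (Q = 3*(-3 - 8*0) = 3*(-3 + 0) = 3*(-3) = -9)
E(D) = -3/95 (E(D) = 9 - (3/95 - 1*(-9)) = 9 - (3/95 + 9) = 9 - 1*858/95 = 9 - 858/95 = -3/95)
E(707)/67989 + 407348/406289 = -3/95/67989 + 407348/406289 = -3/95*1/67989 + 407348*(1/406289) = -1/2152985 + 407348/406289 = 877013727491/874734122665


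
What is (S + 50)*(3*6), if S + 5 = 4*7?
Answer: 1314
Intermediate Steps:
S = 23 (S = -5 + 4*7 = -5 + 28 = 23)
(S + 50)*(3*6) = (23 + 50)*(3*6) = 73*18 = 1314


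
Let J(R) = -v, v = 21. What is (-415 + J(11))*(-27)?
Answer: 11772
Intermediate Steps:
J(R) = -21 (J(R) = -1*21 = -21)
(-415 + J(11))*(-27) = (-415 - 21)*(-27) = -436*(-27) = 11772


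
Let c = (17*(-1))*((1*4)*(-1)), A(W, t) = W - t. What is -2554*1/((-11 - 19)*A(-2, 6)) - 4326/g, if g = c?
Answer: -151489/2040 ≈ -74.259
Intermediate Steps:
c = 68 (c = -68*(-1) = -17*(-4) = 68)
g = 68
-2554*1/((-11 - 19)*A(-2, 6)) - 4326/g = -2554*1/((-11 - 19)*(-2 - 1*6)) - 4326/68 = -2554*(-1/(30*(-2 - 6))) - 4326*1/68 = -2554/((-8*(-30))) - 2163/34 = -2554/240 - 2163/34 = -2554*1/240 - 2163/34 = -1277/120 - 2163/34 = -151489/2040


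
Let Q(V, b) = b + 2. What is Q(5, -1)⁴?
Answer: 1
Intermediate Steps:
Q(V, b) = 2 + b
Q(5, -1)⁴ = (2 - 1)⁴ = 1⁴ = 1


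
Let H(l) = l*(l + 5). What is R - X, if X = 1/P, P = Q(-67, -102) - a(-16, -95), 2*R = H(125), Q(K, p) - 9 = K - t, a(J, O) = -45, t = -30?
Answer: 138124/17 ≈ 8124.9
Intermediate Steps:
H(l) = l*(5 + l)
Q(K, p) = 39 + K (Q(K, p) = 9 + (K - 1*(-30)) = 9 + (K + 30) = 9 + (30 + K) = 39 + K)
R = 8125 (R = (125*(5 + 125))/2 = (125*130)/2 = (1/2)*16250 = 8125)
P = 17 (P = (39 - 67) - 1*(-45) = -28 + 45 = 17)
X = 1/17 ≈ 0.058824
R - X = 8125 - 1*1/17 = 8125 - 1/17 = 138124/17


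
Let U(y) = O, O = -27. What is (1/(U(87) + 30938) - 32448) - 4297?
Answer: -1135824694/30911 ≈ -36745.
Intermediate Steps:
U(y) = -27
(1/(U(87) + 30938) - 32448) - 4297 = (1/(-27 + 30938) - 32448) - 4297 = (1/30911 - 32448) - 4297 = -1003000127/30911 - 4297 = -1135824694/30911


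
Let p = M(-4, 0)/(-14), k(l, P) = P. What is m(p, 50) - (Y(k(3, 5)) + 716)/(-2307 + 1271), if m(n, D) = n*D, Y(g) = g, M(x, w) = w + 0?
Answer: 103/148 ≈ 0.69595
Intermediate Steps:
M(x, w) = w
p = 0 (p = 0/(-14) = 0*(-1/14) = 0)
m(n, D) = D*n
m(p, 50) - (Y(k(3, 5)) + 716)/(-2307 + 1271) = 50*0 - (5 + 716)/(-2307 + 1271) = 0 - 721/(-1036) = 0 - 721*(-1)/1036 = 0 - 1*(-103/148) = 0 + 103/148 = 103/148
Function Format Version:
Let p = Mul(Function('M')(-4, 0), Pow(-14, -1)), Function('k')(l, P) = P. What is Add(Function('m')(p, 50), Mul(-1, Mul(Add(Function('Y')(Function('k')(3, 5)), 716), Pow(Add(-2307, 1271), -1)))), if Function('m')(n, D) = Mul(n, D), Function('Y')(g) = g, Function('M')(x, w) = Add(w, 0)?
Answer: Rational(103, 148) ≈ 0.69595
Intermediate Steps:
Function('M')(x, w) = w
p = 0 (p = Mul(0, Pow(-14, -1)) = Mul(0, Rational(-1, 14)) = 0)
Function('m')(n, D) = Mul(D, n)
Add(Function('m')(p, 50), Mul(-1, Mul(Add(Function('Y')(Function('k')(3, 5)), 716), Pow(Add(-2307, 1271), -1)))) = Add(Mul(50, 0), Mul(-1, Mul(Add(5, 716), Pow(Add(-2307, 1271), -1)))) = Add(0, Mul(-1, Mul(721, Pow(-1036, -1)))) = Add(0, Mul(-1, Mul(721, Rational(-1, 1036)))) = Add(0, Mul(-1, Rational(-103, 148))) = Add(0, Rational(103, 148)) = Rational(103, 148)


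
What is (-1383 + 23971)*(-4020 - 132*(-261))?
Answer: 687398016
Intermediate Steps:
(-1383 + 23971)*(-4020 - 132*(-261)) = 22588*(-4020 + 34452) = 22588*30432 = 687398016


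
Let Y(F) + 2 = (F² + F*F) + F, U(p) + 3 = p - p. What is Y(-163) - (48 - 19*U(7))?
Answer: 52868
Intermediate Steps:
U(p) = -3 (U(p) = -3 + (p - p) = -3 + 0 = -3)
Y(F) = -2 + F + 2*F² (Y(F) = -2 + ((F² + F*F) + F) = -2 + ((F² + F²) + F) = -2 + (2*F² + F) = -2 + (F + 2*F²) = -2 + F + 2*F²)
Y(-163) - (48 - 19*U(7)) = (-2 - 163 + 2*(-163)²) - (48 - 19*(-3)) = (-2 - 163 + 2*26569) - (48 + 57) = (-2 - 163 + 53138) - 1*105 = 52973 - 105 = 52868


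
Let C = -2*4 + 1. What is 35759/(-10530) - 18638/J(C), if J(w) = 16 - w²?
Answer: 65026031/115830 ≈ 561.39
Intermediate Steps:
C = -7 (C = -8 + 1 = -7)
35759/(-10530) - 18638/J(C) = 35759/(-10530) - 18638/(16 - 1*(-7)²) = 35759*(-1/10530) - 18638/(16 - 1*49) = -35759/10530 - 18638/(16 - 49) = -35759/10530 - 18638/(-33) = -35759/10530 - 18638*(-1/33) = -35759/10530 + 18638/33 = 65026031/115830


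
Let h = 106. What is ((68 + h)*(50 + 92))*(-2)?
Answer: -49416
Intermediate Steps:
((68 + h)*(50 + 92))*(-2) = ((68 + 106)*(50 + 92))*(-2) = (174*142)*(-2) = 24708*(-2) = -49416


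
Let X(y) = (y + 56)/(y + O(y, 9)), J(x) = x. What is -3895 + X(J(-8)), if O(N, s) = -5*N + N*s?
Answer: -19481/5 ≈ -3896.2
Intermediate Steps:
X(y) = (56 + y)/(5*y) (X(y) = (y + 56)/(y + y*(-5 + 9)) = (56 + y)/(y + y*4) = (56 + y)/(y + 4*y) = (56 + y)/((5*y)) = (56 + y)*(1/(5*y)) = (56 + y)/(5*y))
-3895 + X(J(-8)) = -3895 + (⅕)*(56 - 8)/(-8) = -3895 + (⅕)*(-⅛)*48 = -3895 - 6/5 = -19481/5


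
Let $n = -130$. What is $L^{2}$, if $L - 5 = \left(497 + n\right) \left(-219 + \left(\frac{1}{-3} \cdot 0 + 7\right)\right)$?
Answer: $6052684401$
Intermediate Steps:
$L = -77799$ ($L = 5 + \left(497 - 130\right) \left(-219 + \left(\frac{1}{-3} \cdot 0 + 7\right)\right) = 5 + 367 \left(-219 + \left(\left(- \frac{1}{3}\right) 0 + 7\right)\right) = 5 + 367 \left(-219 + \left(0 + 7\right)\right) = 5 + 367 \left(-219 + 7\right) = 5 + 367 \left(-212\right) = 5 - 77804 = -77799$)
$L^{2} = \left(-77799\right)^{2} = 6052684401$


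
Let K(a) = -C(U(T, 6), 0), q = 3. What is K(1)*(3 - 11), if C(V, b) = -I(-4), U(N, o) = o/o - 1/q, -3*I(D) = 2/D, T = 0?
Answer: -4/3 ≈ -1.3333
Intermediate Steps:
I(D) = -2/(3*D)
U(N, o) = ⅔ (U(N, o) = o/o - 1/3 = 1 - 1*⅓ = 1 - ⅓ = ⅔)
C(V, b) = -⅙ (C(V, b) = -(-2)/(3*(-4)) = -(-2)*(-1)/(3*4) = -1*⅙ = -⅙)
K(a) = ⅙ (K(a) = -1*(-⅙) = ⅙)
K(1)*(3 - 11) = (3 - 11)/6 = (⅙)*(-8) = -4/3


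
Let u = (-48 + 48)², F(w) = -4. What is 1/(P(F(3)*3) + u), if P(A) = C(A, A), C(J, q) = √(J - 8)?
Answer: -I*√5/10 ≈ -0.22361*I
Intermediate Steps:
C(J, q) = √(-8 + J)
P(A) = √(-8 + A)
u = 0 (u = 0² = 0)
1/(P(F(3)*3) + u) = 1/(√(-8 - 4*3) + 0) = 1/(√(-8 - 12) + 0) = 1/(√(-20) + 0) = 1/(2*I*√5 + 0) = 1/(2*I*√5) = -I*√5/10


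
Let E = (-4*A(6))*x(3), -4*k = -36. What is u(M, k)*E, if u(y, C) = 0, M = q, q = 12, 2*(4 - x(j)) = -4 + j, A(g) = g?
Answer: 0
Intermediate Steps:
x(j) = 6 - j/2 (x(j) = 4 - (-4 + j)/2 = 4 + (2 - j/2) = 6 - j/2)
k = 9 (k = -¼*(-36) = 9)
M = 12
E = -108 (E = (-4*6)*(6 - ½*3) = -24*(6 - 3/2) = -24*9/2 = -108)
u(M, k)*E = 0*(-108) = 0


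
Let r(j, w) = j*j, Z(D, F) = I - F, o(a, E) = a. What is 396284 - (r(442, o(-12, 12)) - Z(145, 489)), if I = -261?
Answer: 200170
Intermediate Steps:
Z(D, F) = -261 - F
r(j, w) = j²
396284 - (r(442, o(-12, 12)) - Z(145, 489)) = 396284 - (442² - (-261 - 1*489)) = 396284 - (195364 - (-261 - 489)) = 396284 - (195364 - 1*(-750)) = 396284 - (195364 + 750) = 396284 - 1*196114 = 396284 - 196114 = 200170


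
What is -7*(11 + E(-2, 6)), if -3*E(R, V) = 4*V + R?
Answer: -77/3 ≈ -25.667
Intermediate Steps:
E(R, V) = -4*V/3 - R/3 (E(R, V) = -(4*V + R)/3 = -(R + 4*V)/3 = -4*V/3 - R/3)
-7*(11 + E(-2, 6)) = -7*(11 + (-4/3*6 - ⅓*(-2))) = -7*(11 + (-8 + ⅔)) = -7*(11 - 22/3) = -7*11/3 = -77/3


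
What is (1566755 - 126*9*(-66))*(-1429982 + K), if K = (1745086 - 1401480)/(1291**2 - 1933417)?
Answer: -313075930037435221/133368 ≈ -2.3475e+12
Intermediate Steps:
K = -171803/133368 (K = 343606/(1666681 - 1933417) = 343606/(-266736) = 343606*(-1/266736) = -171803/133368 ≈ -1.2882)
(1566755 - 126*9*(-66))*(-1429982 + K) = (1566755 - 126*9*(-66))*(-1429982 - 171803/133368) = (1566755 - 1134*(-66))*(-190714011179/133368) = (1566755 + 74844)*(-190714011179/133368) = 1641599*(-190714011179/133368) = -313075930037435221/133368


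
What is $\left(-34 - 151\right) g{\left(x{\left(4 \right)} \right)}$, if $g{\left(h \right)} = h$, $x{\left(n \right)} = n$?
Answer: $-740$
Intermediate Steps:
$\left(-34 - 151\right) g{\left(x{\left(4 \right)} \right)} = \left(-34 - 151\right) 4 = \left(-185\right) 4 = -740$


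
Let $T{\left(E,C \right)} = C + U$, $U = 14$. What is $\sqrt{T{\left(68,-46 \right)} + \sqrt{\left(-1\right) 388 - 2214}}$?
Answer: $\sqrt{-32 + i \sqrt{2602}} \approx 3.7561 + 6.7903 i$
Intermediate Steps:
$T{\left(E,C \right)} = 14 + C$ ($T{\left(E,C \right)} = C + 14 = 14 + C$)
$\sqrt{T{\left(68,-46 \right)} + \sqrt{\left(-1\right) 388 - 2214}} = \sqrt{\left(14 - 46\right) + \sqrt{\left(-1\right) 388 - 2214}} = \sqrt{-32 + \sqrt{-388 - 2214}} = \sqrt{-32 + \sqrt{-2602}} = \sqrt{-32 + i \sqrt{2602}}$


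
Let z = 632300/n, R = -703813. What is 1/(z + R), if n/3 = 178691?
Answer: -536073/377294514049 ≈ -1.4208e-6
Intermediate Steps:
n = 536073 (n = 3*178691 = 536073)
z = 632300/536073 ≈ 1.1795
1/(z + R) = 1/(632300/536073 - 703813) = 1/(-377294514049/536073) = -536073/377294514049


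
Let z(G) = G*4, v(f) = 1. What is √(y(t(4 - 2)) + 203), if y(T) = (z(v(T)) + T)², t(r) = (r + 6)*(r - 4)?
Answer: √347 ≈ 18.628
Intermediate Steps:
t(r) = (-4 + r)*(6 + r) (t(r) = (6 + r)*(-4 + r) = (-4 + r)*(6 + r))
z(G) = 4*G
y(T) = (4 + T)² (y(T) = (4*1 + T)² = (4 + T)²)
√(y(t(4 - 2)) + 203) = √((4 + (-24 + (4 - 2)² + 2*(4 - 2)))² + 203) = √((4 + (-24 + 2² + 2*2))² + 203) = √((4 + (-24 + 4 + 4))² + 203) = √((4 - 16)² + 203) = √((-12)² + 203) = √(144 + 203) = √347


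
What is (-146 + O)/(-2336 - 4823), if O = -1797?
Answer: 1943/7159 ≈ 0.27141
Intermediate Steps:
(-146 + O)/(-2336 - 4823) = (-146 - 1797)/(-2336 - 4823) = -1943/(-7159) = -1943*(-1/7159) = 1943/7159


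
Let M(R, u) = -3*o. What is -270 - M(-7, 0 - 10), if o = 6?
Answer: -252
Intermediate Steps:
M(R, u) = -18 (M(R, u) = -3*6 = -18)
-270 - M(-7, 0 - 10) = -270 - 1*(-18) = -270 + 18 = -252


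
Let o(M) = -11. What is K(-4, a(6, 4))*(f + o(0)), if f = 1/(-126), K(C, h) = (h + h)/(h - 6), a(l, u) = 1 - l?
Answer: -6935/693 ≈ -10.007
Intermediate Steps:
K(C, h) = 2*h/(-6 + h) (K(C, h) = (2*h)/(-6 + h) = 2*h/(-6 + h))
f = -1/126 ≈ -0.0079365
K(-4, a(6, 4))*(f + o(0)) = (2*(1 - 1*6)/(-6 + (1 - 1*6)))*(-1/126 - 11) = (2*(1 - 6)/(-6 + (1 - 6)))*(-1387/126) = (2*(-5)/(-6 - 5))*(-1387/126) = (2*(-5)/(-11))*(-1387/126) = (2*(-5)*(-1/11))*(-1387/126) = (10/11)*(-1387/126) = -6935/693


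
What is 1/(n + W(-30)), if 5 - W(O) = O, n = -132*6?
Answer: -1/757 ≈ -0.0013210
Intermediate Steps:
n = -792
W(O) = 5 - O
1/(n + W(-30)) = 1/(-792 + (5 - 1*(-30))) = 1/(-792 + (5 + 30)) = 1/(-792 + 35) = 1/(-757) = -1/757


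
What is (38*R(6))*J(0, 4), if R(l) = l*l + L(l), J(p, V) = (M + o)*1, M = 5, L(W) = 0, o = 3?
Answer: 10944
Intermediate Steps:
J(p, V) = 8 (J(p, V) = (5 + 3)*1 = 8*1 = 8)
R(l) = l² (R(l) = l*l + 0 = l² + 0 = l²)
(38*R(6))*J(0, 4) = (38*6²)*8 = (38*36)*8 = 1368*8 = 10944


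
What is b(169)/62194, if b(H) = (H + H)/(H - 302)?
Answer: -169/4135901 ≈ -4.0862e-5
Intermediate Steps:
b(H) = 2*H/(-302 + H) (b(H) = (2*H)/(-302 + H) = 2*H/(-302 + H))
b(169)/62194 = (2*169/(-302 + 169))/62194 = (2*169/(-133))*(1/62194) = (2*169*(-1/133))*(1/62194) = -338/133*1/62194 = -169/4135901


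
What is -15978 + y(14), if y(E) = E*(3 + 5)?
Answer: -15866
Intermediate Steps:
y(E) = 8*E (y(E) = E*8 = 8*E)
-15978 + y(14) = -15978 + 8*14 = -15978 + 112 = -15866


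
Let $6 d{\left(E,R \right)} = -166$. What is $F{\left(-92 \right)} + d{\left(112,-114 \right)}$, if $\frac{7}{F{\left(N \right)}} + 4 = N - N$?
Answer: $- \frac{353}{12} \approx -29.417$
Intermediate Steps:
$d{\left(E,R \right)} = - \frac{83}{3}$ ($d{\left(E,R \right)} = \frac{1}{6} \left(-166\right) = - \frac{83}{3}$)
$F{\left(N \right)} = - \frac{7}{4}$ ($F{\left(N \right)} = \frac{7}{-4 + \left(N - N\right)} = \frac{7}{-4 + 0} = \frac{7}{-4} = 7 \left(- \frac{1}{4}\right) = - \frac{7}{4}$)
$F{\left(-92 \right)} + d{\left(112,-114 \right)} = - \frac{7}{4} - \frac{83}{3} = - \frac{353}{12}$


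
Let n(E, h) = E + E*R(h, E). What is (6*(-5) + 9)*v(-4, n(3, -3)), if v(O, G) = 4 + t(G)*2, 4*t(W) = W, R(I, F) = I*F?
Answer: 168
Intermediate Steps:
R(I, F) = F*I
t(W) = W/4
n(E, h) = E + h*E² (n(E, h) = E + E*(E*h) = E + h*E²)
v(O, G) = 4 + G/2 (v(O, G) = 4 + (G/4)*2 = 4 + G/2)
(6*(-5) + 9)*v(-4, n(3, -3)) = (6*(-5) + 9)*(4 + (3*(1 + 3*(-3)))/2) = (-30 + 9)*(4 + (3*(1 - 9))/2) = -21*(4 + (3*(-8))/2) = -21*(4 + (½)*(-24)) = -21*(4 - 12) = -21*(-8) = 168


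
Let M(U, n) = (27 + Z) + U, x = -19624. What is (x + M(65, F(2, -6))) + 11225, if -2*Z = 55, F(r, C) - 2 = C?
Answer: -16669/2 ≈ -8334.5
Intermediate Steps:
F(r, C) = 2 + C
Z = -55/2 (Z = -1/2*55 = -55/2 ≈ -27.500)
M(U, n) = -1/2 + U (M(U, n) = (27 - 55/2) + U = -1/2 + U)
(x + M(65, F(2, -6))) + 11225 = (-19624 + (-1/2 + 65)) + 11225 = (-19624 + 129/2) + 11225 = -39119/2 + 11225 = -16669/2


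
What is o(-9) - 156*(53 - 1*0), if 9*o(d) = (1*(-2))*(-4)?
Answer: -74404/9 ≈ -8267.1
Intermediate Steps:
o(d) = 8/9 (o(d) = ((1*(-2))*(-4))/9 = (-2*(-4))/9 = (⅑)*8 = 8/9)
o(-9) - 156*(53 - 1*0) = 8/9 - 156*(53 - 1*0) = 8/9 - 156*(53 + 0) = 8/9 - 156*53 = 8/9 - 8268 = -74404/9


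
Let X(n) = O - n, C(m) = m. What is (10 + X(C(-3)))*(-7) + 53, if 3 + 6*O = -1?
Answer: -100/3 ≈ -33.333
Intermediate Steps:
O = -⅔ (O = -½ + (⅙)*(-1) = -½ - ⅙ = -⅔ ≈ -0.66667)
X(n) = -⅔ - n
(10 + X(C(-3)))*(-7) + 53 = (10 + (-⅔ - 1*(-3)))*(-7) + 53 = (10 + (-⅔ + 3))*(-7) + 53 = (10 + 7/3)*(-7) + 53 = (37/3)*(-7) + 53 = -259/3 + 53 = -100/3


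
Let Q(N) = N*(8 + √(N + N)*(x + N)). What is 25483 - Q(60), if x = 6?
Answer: 25003 - 7920*√30 ≈ -18377.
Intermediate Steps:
Q(N) = N*(8 + √2*√N*(6 + N)) (Q(N) = N*(8 + √(N + N)*(6 + N)) = N*(8 + √(2*N)*(6 + N)) = N*(8 + (√2*√N)*(6 + N)) = N*(8 + √2*√N*(6 + N)))
25483 - Q(60) = 25483 - (8*60 + √2*60^(5/2) + 6*√2*60^(3/2)) = 25483 - (480 + √2*(7200*√15) + 6*√2*(120*√15)) = 25483 - (480 + 7200*√30 + 720*√30) = 25483 - (480 + 7920*√30) = 25483 + (-480 - 7920*√30) = 25003 - 7920*√30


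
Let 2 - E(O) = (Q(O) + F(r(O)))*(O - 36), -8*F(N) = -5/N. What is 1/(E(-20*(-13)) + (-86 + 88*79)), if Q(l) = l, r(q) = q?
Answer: -13/667843 ≈ -1.9466e-5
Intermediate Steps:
F(N) = 5/(8*N) (F(N) = -(-5)/(8*N) = 5/(8*N))
E(O) = 2 - (-36 + O)*(O + 5/(8*O)) (E(O) = 2 - (O + 5/(8*O))*(O - 36) = 2 - (O + 5/(8*O))*(-36 + O) = 2 - (-36 + O)*(O + 5/(8*O)))
1/(E(-20*(-13)) + (-86 + 88*79)) = 1/((11/8 - (-20*(-13))² + 36*(-20*(-13)) + 45/(2*((-20*(-13))))) + (-86 + 88*79)) = 1/((11/8 - 1*260² + 36*260 + (45/2)/260) + (-86 + 6952)) = 1/((11/8 - 1*67600 + 9360 + (45/2)*(1/260)) + 6866) = 1/((11/8 - 67600 + 9360 + 9/104) + 6866) = 1/(-757101/13 + 6866) = 1/(-667843/13) = -13/667843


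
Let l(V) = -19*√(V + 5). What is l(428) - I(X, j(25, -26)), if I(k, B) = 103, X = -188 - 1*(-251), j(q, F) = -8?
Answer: -103 - 19*√433 ≈ -498.36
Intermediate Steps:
X = 63 (X = -188 + 251 = 63)
l(V) = -19*√(5 + V)
l(428) - I(X, j(25, -26)) = -19*√(5 + 428) - 1*103 = -19*√433 - 103 = -103 - 19*√433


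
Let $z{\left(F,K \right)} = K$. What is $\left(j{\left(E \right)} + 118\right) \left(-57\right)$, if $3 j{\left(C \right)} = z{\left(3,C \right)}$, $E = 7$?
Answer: $-6859$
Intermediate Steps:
$j{\left(C \right)} = \frac{C}{3}$
$\left(j{\left(E \right)} + 118\right) \left(-57\right) = \left(\frac{1}{3} \cdot 7 + 118\right) \left(-57\right) = \left(\frac{7}{3} + 118\right) \left(-57\right) = \frac{361}{3} \left(-57\right) = -6859$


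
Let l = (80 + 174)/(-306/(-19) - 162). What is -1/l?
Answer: 1386/2413 ≈ 0.57439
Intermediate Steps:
l = -2413/1386 (l = 254/(-306*(-1/19) - 162) = 254/(306/19 - 162) = 254/(-2772/19) = 254*(-19/2772) = -2413/1386 ≈ -1.7410)
-1/l = -1/(-2413/1386) = -1*(-1386/2413) = 1386/2413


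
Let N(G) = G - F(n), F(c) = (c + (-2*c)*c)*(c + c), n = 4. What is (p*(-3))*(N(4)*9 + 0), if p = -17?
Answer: 104652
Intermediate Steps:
F(c) = 2*c*(c - 2*c²) (F(c) = (c - 2*c²)*(2*c) = 2*c*(c - 2*c²))
N(G) = 224 + G (N(G) = G - 4²*(2 - 4*4) = G - 16*(2 - 16) = G - 16*(-14) = G - 1*(-224) = G + 224 = 224 + G)
(p*(-3))*(N(4)*9 + 0) = (-17*(-3))*((224 + 4)*9 + 0) = 51*(228*9 + 0) = 51*(2052 + 0) = 51*2052 = 104652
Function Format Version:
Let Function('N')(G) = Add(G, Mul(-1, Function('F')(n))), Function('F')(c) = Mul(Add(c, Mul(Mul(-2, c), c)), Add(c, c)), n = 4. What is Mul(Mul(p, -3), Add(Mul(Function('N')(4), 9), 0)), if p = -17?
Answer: 104652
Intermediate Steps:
Function('F')(c) = Mul(2, c, Add(c, Mul(-2, Pow(c, 2)))) (Function('F')(c) = Mul(Add(c, Mul(-2, Pow(c, 2))), Mul(2, c)) = Mul(2, c, Add(c, Mul(-2, Pow(c, 2)))))
Function('N')(G) = Add(224, G) (Function('N')(G) = Add(G, Mul(-1, Mul(Pow(4, 2), Add(2, Mul(-4, 4))))) = Add(G, Mul(-1, Mul(16, Add(2, -16)))) = Add(G, Mul(-1, Mul(16, -14))) = Add(G, Mul(-1, -224)) = Add(G, 224) = Add(224, G))
Mul(Mul(p, -3), Add(Mul(Function('N')(4), 9), 0)) = Mul(Mul(-17, -3), Add(Mul(Add(224, 4), 9), 0)) = Mul(51, Add(Mul(228, 9), 0)) = Mul(51, Add(2052, 0)) = Mul(51, 2052) = 104652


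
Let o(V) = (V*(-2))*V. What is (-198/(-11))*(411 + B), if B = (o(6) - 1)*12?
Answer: -8370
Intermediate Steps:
o(V) = -2*V² (o(V) = (-2*V)*V = -2*V²)
B = -876 (B = (-2*6² - 1)*12 = (-2*36 - 1)*12 = (-72 - 1)*12 = -73*12 = -876)
(-198/(-11))*(411 + B) = (-198/(-11))*(411 - 876) = -198*(-1/11)*(-465) = 18*(-465) = -8370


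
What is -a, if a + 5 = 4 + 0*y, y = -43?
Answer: 1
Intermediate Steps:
a = -1 (a = -5 + (4 + 0*(-43)) = -5 + (4 + 0) = -5 + 4 = -1)
-a = -1*(-1) = 1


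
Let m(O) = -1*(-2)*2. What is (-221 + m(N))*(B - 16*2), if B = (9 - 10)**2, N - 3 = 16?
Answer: 6727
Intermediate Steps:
N = 19 (N = 3 + 16 = 19)
m(O) = 4 (m(O) = 2*2 = 4)
B = 1 (B = (-1)**2 = 1)
(-221 + m(N))*(B - 16*2) = (-221 + 4)*(1 - 16*2) = -217*(1 - 32) = -217*(-31) = 6727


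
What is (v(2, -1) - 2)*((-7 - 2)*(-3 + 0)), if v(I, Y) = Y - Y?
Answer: -54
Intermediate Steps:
v(I, Y) = 0
(v(2, -1) - 2)*((-7 - 2)*(-3 + 0)) = (0 - 2)*((-7 - 2)*(-3 + 0)) = -(-18)*(-3) = -2*27 = -54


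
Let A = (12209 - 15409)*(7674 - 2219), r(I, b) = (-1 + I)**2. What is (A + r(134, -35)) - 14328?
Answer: -17452639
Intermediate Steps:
A = -17456000 (A = -3200*5455 = -17456000)
(A + r(134, -35)) - 14328 = (-17456000 + (-1 + 134)**2) - 14328 = (-17456000 + 133**2) - 14328 = (-17456000 + 17689) - 14328 = -17438311 - 14328 = -17452639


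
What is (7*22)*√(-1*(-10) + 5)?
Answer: 154*√15 ≈ 596.44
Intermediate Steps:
(7*22)*√(-1*(-10) + 5) = 154*√(10 + 5) = 154*√15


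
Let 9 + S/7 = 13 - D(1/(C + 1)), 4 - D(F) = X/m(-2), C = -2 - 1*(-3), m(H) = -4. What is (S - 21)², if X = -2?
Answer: 1225/4 ≈ 306.25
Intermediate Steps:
C = 1 (C = -2 + 3 = 1)
D(F) = 7/2 (D(F) = 4 - (-2)/(-4) = 4 - (-2)*(-1)/4 = 4 - 1*½ = 4 - ½ = 7/2)
S = 7/2 (S = -63 + 7*(13 - 1*7/2) = -63 + 7*(13 - 7/2) = -63 + 7*(19/2) = -63 + 133/2 = 7/2 ≈ 3.5000)
(S - 21)² = (7/2 - 21)² = (-35/2)² = 1225/4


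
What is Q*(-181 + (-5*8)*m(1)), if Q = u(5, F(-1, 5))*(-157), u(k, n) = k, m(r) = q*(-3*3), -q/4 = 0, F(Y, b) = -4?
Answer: 142085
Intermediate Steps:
q = 0 (q = -4*0 = 0)
m(r) = 0 (m(r) = 0*(-3*3) = 0*(-9) = 0)
Q = -785 (Q = 5*(-157) = -785)
Q*(-181 + (-5*8)*m(1)) = -785*(-181 - 5*8*0) = -785*(-181 - 40*0) = -785*(-181 + 0) = -785*(-181) = 142085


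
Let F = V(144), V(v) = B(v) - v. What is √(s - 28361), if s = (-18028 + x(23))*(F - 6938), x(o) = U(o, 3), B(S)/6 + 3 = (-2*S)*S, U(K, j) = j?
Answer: 9*√56952419 ≈ 67920.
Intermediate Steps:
B(S) = -18 - 12*S² (B(S) = -18 + 6*((-2*S)*S) = -18 + 6*(-2*S²) = -18 - 12*S²)
x(o) = 3
V(v) = -18 - v - 12*v² (V(v) = (-18 - 12*v²) - v = -18 - v - 12*v²)
F = -248994 (F = -18 - 1*144 - 12*144² = -18 - 144 - 12*20736 = -18 - 144 - 248832 = -248994)
s = 4613174300 (s = (-18028 + 3)*(-248994 - 6938) = -18025*(-255932) = 4613174300)
√(s - 28361) = √(4613174300 - 28361) = √4613145939 = 9*√56952419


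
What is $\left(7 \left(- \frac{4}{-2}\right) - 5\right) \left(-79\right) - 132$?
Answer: $-843$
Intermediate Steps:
$\left(7 \left(- \frac{4}{-2}\right) - 5\right) \left(-79\right) - 132 = \left(7 \left(\left(-4\right) \left(- \frac{1}{2}\right)\right) - 5\right) \left(-79\right) - 132 = \left(7 \cdot 2 - 5\right) \left(-79\right) - 132 = \left(14 - 5\right) \left(-79\right) - 132 = 9 \left(-79\right) - 132 = -711 - 132 = -843$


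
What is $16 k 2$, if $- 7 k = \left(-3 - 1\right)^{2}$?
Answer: $- \frac{512}{7} \approx -73.143$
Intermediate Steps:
$k = - \frac{16}{7}$ ($k = - \frac{\left(-3 - 1\right)^{2}}{7} = - \frac{\left(-4\right)^{2}}{7} = \left(- \frac{1}{7}\right) 16 = - \frac{16}{7} \approx -2.2857$)
$16 k 2 = 16 \left(- \frac{16}{7}\right) 2 = \left(- \frac{256}{7}\right) 2 = - \frac{512}{7}$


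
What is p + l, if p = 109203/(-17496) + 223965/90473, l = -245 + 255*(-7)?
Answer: -1073093371873/527638536 ≈ -2033.8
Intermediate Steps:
l = -2030 (l = -245 - 1785 = -2030)
p = -1987143793/527638536 (p = 109203*(-1/17496) + 223965*(1/90473) = -36401/5832 + 223965/90473 = -1987143793/527638536 ≈ -3.7661)
p + l = -1987143793/527638536 - 2030 = -1073093371873/527638536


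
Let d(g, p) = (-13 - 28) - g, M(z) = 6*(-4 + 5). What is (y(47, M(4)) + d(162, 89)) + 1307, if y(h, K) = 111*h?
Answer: 6321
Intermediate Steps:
M(z) = 6 (M(z) = 6*1 = 6)
d(g, p) = -41 - g
(y(47, M(4)) + d(162, 89)) + 1307 = (111*47 + (-41 - 1*162)) + 1307 = (5217 + (-41 - 162)) + 1307 = (5217 - 203) + 1307 = 5014 + 1307 = 6321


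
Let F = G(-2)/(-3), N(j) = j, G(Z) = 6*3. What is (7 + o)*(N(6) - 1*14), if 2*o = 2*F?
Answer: -8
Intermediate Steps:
G(Z) = 18
F = -6 (F = 18/(-3) = 18*(-⅓) = -6)
o = -6 (o = (2*(-6))/2 = (½)*(-12) = -6)
(7 + o)*(N(6) - 1*14) = (7 - 6)*(6 - 1*14) = 1*(6 - 14) = 1*(-8) = -8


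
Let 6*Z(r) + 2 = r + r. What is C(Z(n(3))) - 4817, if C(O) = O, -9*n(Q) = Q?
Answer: -43357/9 ≈ -4817.4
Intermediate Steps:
n(Q) = -Q/9
Z(r) = -1/3 + r/3 (Z(r) = -1/3 + (r + r)/6 = -1/3 + (2*r)/6 = -1/3 + r/3)
C(Z(n(3))) - 4817 = (-1/3 + (-1/9*3)/3) - 4817 = (-1/3 + (1/3)*(-1/3)) - 4817 = (-1/3 - 1/9) - 4817 = -4/9 - 4817 = -43357/9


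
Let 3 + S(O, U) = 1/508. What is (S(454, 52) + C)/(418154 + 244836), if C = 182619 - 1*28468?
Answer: 15661437/67359784 ≈ 0.23250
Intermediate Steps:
C = 154151 (C = 182619 - 28468 = 154151)
S(O, U) = -1523/508 (S(O, U) = -3 + 1/508 = -1523/508)
(S(454, 52) + C)/(418154 + 244836) = (-1523/508 + 154151)/(418154 + 244836) = (78307185/508)/662990 = (78307185/508)*(1/662990) = 15661437/67359784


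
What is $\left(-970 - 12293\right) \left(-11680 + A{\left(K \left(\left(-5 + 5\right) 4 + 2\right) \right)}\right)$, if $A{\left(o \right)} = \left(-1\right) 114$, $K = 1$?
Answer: $156423822$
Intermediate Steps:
$A{\left(o \right)} = -114$
$\left(-970 - 12293\right) \left(-11680 + A{\left(K \left(\left(-5 + 5\right) 4 + 2\right) \right)}\right) = \left(-970 - 12293\right) \left(-11680 - 114\right) = \left(-13263\right) \left(-11794\right) = 156423822$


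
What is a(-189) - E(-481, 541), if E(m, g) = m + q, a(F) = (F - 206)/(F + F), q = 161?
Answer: 121355/378 ≈ 321.04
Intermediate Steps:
a(F) = (-206 + F)/(2*F) (a(F) = (-206 + F)/((2*F)) = (-206 + F)*(1/(2*F)) = (-206 + F)/(2*F))
E(m, g) = 161 + m (E(m, g) = m + 161 = 161 + m)
a(-189) - E(-481, 541) = (½)*(-206 - 189)/(-189) - (161 - 481) = (½)*(-1/189)*(-395) - 1*(-320) = 395/378 + 320 = 121355/378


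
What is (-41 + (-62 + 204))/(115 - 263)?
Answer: -101/148 ≈ -0.68243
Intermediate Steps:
(-41 + (-62 + 204))/(115 - 263) = (-41 + 142)/(-148) = 101*(-1/148) = -101/148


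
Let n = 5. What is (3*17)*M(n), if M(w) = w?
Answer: 255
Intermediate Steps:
(3*17)*M(n) = (3*17)*5 = 51*5 = 255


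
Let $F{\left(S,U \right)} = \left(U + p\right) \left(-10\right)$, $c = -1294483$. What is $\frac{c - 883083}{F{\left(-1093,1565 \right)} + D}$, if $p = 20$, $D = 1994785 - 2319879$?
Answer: $\frac{1088783}{170472} \approx 6.3869$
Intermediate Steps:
$D = -325094$
$F{\left(S,U \right)} = -200 - 10 U$ ($F{\left(S,U \right)} = \left(U + 20\right) \left(-10\right) = \left(20 + U\right) \left(-10\right) = -200 - 10 U$)
$\frac{c - 883083}{F{\left(-1093,1565 \right)} + D} = \frac{-1294483 - 883083}{\left(-200 - 15650\right) - 325094} = - \frac{2177566}{\left(-200 - 15650\right) - 325094} = - \frac{2177566}{-15850 - 325094} = - \frac{2177566}{-340944} = \left(-2177566\right) \left(- \frac{1}{340944}\right) = \frac{1088783}{170472}$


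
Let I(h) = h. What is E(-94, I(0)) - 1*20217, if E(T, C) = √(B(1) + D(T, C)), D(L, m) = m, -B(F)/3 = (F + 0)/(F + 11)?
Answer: -20217 + I/2 ≈ -20217.0 + 0.5*I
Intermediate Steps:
B(F) = -3*F/(11 + F) (B(F) = -3*(F + 0)/(F + 11) = -3*F/(11 + F))
E(T, C) = √(-¼ + C) (E(T, C) = √(-3*1/(11 + 1) + C) = √(-3*1/12 + C) = √(-3*1*1/12 + C) = √(-¼ + C))
E(-94, I(0)) - 1*20217 = √(-1 + 4*0)/2 - 1*20217 = √(-1 + 0)/2 - 20217 = √(-1)/2 - 20217 = I/2 - 20217 = -20217 + I/2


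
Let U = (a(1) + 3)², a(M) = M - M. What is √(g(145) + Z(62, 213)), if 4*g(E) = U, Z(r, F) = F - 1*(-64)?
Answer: √1117/2 ≈ 16.711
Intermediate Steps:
a(M) = 0
Z(r, F) = 64 + F (Z(r, F) = F + 64 = 64 + F)
U = 9 (U = (0 + 3)² = 3² = 9)
g(E) = 9/4 (g(E) = (¼)*9 = 9/4)
√(g(145) + Z(62, 213)) = √(9/4 + (64 + 213)) = √(9/4 + 277) = √(1117/4) = √1117/2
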